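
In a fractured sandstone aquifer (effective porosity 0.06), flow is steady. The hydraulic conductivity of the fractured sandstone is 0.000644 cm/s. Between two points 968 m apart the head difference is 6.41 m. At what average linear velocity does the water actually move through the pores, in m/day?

Convert K: 0.000644 cm/s × 864 = 0.5564 m/day.
Hydraulic gradient i = Δh / L = 6.41 / 968 = 0.006622.
Darcy flux q = K · i = 0.5564 × 0.006622 = 0.003685 m/day.
Seepage velocity v = q / n_e = 0.003685 / 0.06 = 0.06141 m/day.

0.0614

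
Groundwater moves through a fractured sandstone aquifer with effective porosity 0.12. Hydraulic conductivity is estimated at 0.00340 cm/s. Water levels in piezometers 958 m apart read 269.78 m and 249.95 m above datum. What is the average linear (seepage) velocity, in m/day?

Convert K: 0.00340 cm/s × 864 = 2.938 m/day.
Hydraulic gradient i = (269.78 − 249.95) / 958 = 19.83 / 958 = 0.02070.
Darcy flux q = K · i = 2.938 × 0.02070 = 0.06081 m/day.
Seepage velocity v = q / n_e = 0.06081 / 0.12 = 0.5067 m/day.

0.507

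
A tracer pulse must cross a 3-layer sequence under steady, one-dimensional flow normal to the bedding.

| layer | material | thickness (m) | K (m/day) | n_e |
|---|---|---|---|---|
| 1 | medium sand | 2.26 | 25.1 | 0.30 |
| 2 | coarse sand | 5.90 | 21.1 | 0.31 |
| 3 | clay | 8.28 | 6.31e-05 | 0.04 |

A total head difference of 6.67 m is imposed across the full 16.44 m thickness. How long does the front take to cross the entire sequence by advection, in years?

With flow normal to the layers, continuity requires the same specific discharge q through every layer.
Σ(b_i/K_i) = 2.26/25.1 + 5.90/21.1 + 8.28/6.31e-05 = 1.312e+05 d.
q = Δh / Σ(b_i/K_i) = 6.67 / 1.312e+05 = 5.083e-05 m/day.
In each layer the seepage velocity is v_i = q/n_i, so the layer transit time is t_i = b_i·n_i / q:
  layer 1 (medium sand): t_1 = 2.26 × 0.30 / 5.083e-05 = 13338 d
  layer 2 (coarse sand): t_2 = 5.90 × 0.31 / 5.083e-05 = 35982 d
  layer 3 (clay): t_3 = 8.28 × 0.04 / 5.083e-05 = 6516 d
Total t = Σ t_i = 55837 days = 152.9 years.

153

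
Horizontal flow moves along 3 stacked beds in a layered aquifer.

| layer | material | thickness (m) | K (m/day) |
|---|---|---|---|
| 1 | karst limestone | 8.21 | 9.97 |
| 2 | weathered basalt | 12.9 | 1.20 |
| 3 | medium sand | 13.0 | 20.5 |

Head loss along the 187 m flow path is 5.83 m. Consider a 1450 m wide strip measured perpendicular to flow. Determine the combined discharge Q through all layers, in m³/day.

Flow is parallel to layering, so each bed carries its own Darcy discharge and the transmissivities add.
Σ(K_i·b_i) = 9.97×8.21 + 1.20×12.9 + 20.5×13.0 = 363.8 m²/day.
Hydraulic gradient i = Δh / L = 5.83 / 187 = 0.03118.
Q = Σ(K_i·b_i) · W · i = 363.8 × 1450 × 0.03118 = 16447 m³/day.

16400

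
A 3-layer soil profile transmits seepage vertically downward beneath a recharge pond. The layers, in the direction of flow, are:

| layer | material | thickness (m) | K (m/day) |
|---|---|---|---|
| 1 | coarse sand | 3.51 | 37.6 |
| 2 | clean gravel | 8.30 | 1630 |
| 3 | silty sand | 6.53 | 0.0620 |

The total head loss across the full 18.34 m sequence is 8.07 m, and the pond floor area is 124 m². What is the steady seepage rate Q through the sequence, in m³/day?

Flow is perpendicular to layering, so the layers act in series and the equivalent K is the thickness-weighted harmonic mean.
Total thickness L = 3.51 + 8.30 + 6.53 = 18.34 m.
Σ(b_i/K_i) = 3.51/37.6 + 8.30/1630 + 6.53/0.0620 = 105.4 d.
K_eq = L / Σ(b_i/K_i) = 18.34 / 105.4 = 0.1740 m/day.
Q = K_eq · A · (Δh/L) = 0.1740 × 124 × (8.07/18.34) = 9.492 m³/day.

9.49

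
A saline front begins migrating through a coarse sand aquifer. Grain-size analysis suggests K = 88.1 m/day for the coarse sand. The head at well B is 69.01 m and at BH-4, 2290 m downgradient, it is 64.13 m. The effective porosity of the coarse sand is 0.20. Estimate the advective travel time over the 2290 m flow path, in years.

6.68

Hydraulic gradient i = (69.01 − 64.13) / 2290 = 4.88 / 2290 = 0.002131.
Darcy flux q = K · i = 88.10 × 0.002131 = 0.1877 m/day.
Seepage velocity v = q / n_e = 0.1877 / 0.20 = 0.9387 m/day.
Travel time t = L / v = 2290 / 0.9387 = 2440 days = 6.679 years.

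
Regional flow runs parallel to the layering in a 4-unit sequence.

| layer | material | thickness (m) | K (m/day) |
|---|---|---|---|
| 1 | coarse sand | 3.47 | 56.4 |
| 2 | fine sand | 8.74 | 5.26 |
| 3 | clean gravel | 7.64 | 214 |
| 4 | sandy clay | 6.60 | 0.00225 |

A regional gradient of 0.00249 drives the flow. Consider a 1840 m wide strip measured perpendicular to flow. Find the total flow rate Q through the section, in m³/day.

8600

Flow is parallel to layering, so each bed carries its own Darcy discharge and the transmissivities add.
Σ(K_i·b_i) = 56.4×3.47 + 5.26×8.74 + 214×7.64 + 0.00225×6.60 = 1877 m²/day.
Hydraulic gradient i = 0.00249.
Q = Σ(K_i·b_i) · W · i = 1877 × 1840 × 0.002490 = 8598 m³/day.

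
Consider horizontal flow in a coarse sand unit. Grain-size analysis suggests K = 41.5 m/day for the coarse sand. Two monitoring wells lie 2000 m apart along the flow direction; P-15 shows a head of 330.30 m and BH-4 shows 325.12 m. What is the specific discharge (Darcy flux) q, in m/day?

Hydraulic gradient i = (330.30 − 325.12) / 2000 = 5.18 / 2000 = 0.002590.
Specific discharge q = K · i = 41.50 × 0.002590 = 0.1075 m/day.

0.107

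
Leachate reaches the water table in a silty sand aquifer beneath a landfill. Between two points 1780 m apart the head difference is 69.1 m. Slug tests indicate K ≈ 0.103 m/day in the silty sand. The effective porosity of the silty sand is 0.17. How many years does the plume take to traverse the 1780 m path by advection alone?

207

Hydraulic gradient i = Δh / L = 69.1 / 1780 = 0.03882.
Darcy flux q = K · i = 0.1030 × 0.03882 = 0.003998 m/day.
Seepage velocity v = q / n_e = 0.003998 / 0.17 = 0.02352 m/day.
Travel time t = L / v = 1780 / 0.02352 = 75679 days = 207.2 years.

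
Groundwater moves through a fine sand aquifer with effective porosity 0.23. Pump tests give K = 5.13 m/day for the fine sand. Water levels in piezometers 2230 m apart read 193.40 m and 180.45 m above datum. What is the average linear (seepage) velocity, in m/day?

0.130

Hydraulic gradient i = (193.40 − 180.45) / 2230 = 12.95 / 2230 = 0.005807.
Darcy flux q = K · i = 5.130 × 0.005807 = 0.02979 m/day.
Seepage velocity v = q / n_e = 0.02979 / 0.23 = 0.1295 m/day.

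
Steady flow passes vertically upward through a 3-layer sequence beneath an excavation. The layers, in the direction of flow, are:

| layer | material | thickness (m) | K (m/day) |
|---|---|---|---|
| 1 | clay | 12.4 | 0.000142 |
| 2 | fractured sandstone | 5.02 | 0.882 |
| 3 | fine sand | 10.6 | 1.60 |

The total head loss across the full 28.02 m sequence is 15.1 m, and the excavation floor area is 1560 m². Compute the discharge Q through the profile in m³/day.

0.270

Flow is perpendicular to layering, so the layers act in series and the equivalent K is the thickness-weighted harmonic mean.
Total thickness L = 12.4 + 5.02 + 10.6 = 28.02 m.
Σ(b_i/K_i) = 12.4/0.000142 + 5.02/0.882 + 10.6/1.60 = 87336 d.
K_eq = L / Σ(b_i/K_i) = 28.02 / 87336 = 0.0003208 m/day.
Q = K_eq · A · (Δh/L) = 0.0003208 × 1560 × (15.1/28.02) = 0.2697 m³/day.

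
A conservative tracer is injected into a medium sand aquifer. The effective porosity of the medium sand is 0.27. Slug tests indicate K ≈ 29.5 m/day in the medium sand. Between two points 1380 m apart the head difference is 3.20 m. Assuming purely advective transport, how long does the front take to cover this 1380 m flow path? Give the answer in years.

14.9

Hydraulic gradient i = Δh / L = 3.20 / 1380 = 0.002319.
Darcy flux q = K · i = 29.50 × 0.002319 = 0.06841 m/day.
Seepage velocity v = q / n_e = 0.06841 / 0.27 = 0.2534 m/day.
Travel time t = L / v = 1380 / 0.2534 = 5447 days = 14.91 years.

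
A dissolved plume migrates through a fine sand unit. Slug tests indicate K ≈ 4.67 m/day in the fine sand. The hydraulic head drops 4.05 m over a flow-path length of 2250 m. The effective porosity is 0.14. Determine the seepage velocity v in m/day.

Hydraulic gradient i = Δh / L = 4.05 / 2250 = 0.001800.
Darcy flux q = K · i = 4.670 × 0.001800 = 0.008406 m/day.
Seepage velocity v = q / n_e = 0.008406 / 0.14 = 0.06004 m/day.

0.0600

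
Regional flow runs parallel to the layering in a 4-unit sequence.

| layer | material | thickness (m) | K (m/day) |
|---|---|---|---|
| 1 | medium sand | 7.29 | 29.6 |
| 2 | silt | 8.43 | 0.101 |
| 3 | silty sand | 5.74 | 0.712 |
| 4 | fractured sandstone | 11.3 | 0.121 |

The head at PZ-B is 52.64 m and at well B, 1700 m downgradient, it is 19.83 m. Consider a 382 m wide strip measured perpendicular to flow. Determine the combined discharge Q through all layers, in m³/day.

1640

Flow is parallel to layering, so each bed carries its own Darcy discharge and the transmissivities add.
Σ(K_i·b_i) = 29.6×7.29 + 0.101×8.43 + 0.712×5.74 + 0.121×11.3 = 222.1 m²/day.
Hydraulic gradient i = (52.64 − 19.83) / 1700 = 32.81 / 1700 = 0.01930.
Q = Σ(K_i·b_i) · W · i = 222.1 × 382 × 0.01930 = 1637 m³/day.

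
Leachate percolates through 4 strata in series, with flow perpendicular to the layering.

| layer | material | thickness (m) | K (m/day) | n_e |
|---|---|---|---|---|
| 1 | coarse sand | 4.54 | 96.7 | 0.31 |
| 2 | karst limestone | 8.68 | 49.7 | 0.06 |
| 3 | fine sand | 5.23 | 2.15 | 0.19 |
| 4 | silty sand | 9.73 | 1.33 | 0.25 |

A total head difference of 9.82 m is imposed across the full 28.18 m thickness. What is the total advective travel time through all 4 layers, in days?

With flow normal to the layers, continuity requires the same specific discharge q through every layer.
Σ(b_i/K_i) = 4.54/96.7 + 8.68/49.7 + 5.23/2.15 + 9.73/1.33 = 9.970 d.
q = Δh / Σ(b_i/K_i) = 9.82 / 9.970 = 0.9850 m/day.
In each layer the seepage velocity is v_i = q/n_i, so the layer transit time is t_i = b_i·n_i / q:
  layer 1 (coarse sand): t_1 = 4.54 × 0.31 / 0.9850 = 1.429 d
  layer 2 (karst limestone): t_2 = 8.68 × 0.06 / 0.9850 = 0.5288 d
  layer 3 (fine sand): t_3 = 5.23 × 0.19 / 0.9850 = 1.009 d
  layer 4 (silty sand): t_4 = 9.73 × 0.25 / 0.9850 = 2.470 d
Total t = Σ t_i = 5.436 days.

5.44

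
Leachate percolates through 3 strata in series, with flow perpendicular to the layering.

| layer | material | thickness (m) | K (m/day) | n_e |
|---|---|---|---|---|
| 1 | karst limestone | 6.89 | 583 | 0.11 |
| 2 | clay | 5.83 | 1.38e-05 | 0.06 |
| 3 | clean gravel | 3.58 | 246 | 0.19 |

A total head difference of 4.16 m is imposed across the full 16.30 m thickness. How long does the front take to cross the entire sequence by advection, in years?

With flow normal to the layers, continuity requires the same specific discharge q through every layer.
Σ(b_i/K_i) = 6.89/583 + 5.83/1.38e-05 + 3.58/246 = 4.225e+05 d.
q = Δh / Σ(b_i/K_i) = 4.16 / 4.225e+05 = 9.847e-06 m/day.
In each layer the seepage velocity is v_i = q/n_i, so the layer transit time is t_i = b_i·n_i / q:
  layer 1 (karst limestone): t_1 = 6.89 × 0.11 / 9.847e-06 = 76968 d
  layer 2 (clay): t_2 = 5.83 × 0.06 / 9.847e-06 = 35524 d
  layer 3 (clean gravel): t_3 = 3.58 × 0.19 / 9.847e-06 = 69077 d
Total t = Σ t_i = 1.816e+05 days = 497.1 years.

497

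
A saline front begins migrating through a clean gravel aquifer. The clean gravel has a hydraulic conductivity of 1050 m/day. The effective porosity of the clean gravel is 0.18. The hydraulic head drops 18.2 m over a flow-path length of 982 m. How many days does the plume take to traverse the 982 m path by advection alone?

Hydraulic gradient i = Δh / L = 18.2 / 982 = 0.01853.
Darcy flux q = K · i = 1050 × 0.01853 = 19.46 m/day.
Seepage velocity v = q / n_e = 19.46 / 0.18 = 108.1 m/day.
Travel time t = L / v = 982 / 108.1 = 9.083 days.

9.08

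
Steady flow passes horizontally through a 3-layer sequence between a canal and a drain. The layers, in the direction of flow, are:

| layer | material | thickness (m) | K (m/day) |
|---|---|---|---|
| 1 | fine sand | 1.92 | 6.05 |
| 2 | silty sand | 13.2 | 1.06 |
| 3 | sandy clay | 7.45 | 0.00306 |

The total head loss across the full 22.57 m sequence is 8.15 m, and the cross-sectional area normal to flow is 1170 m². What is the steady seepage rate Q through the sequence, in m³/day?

3.90

Flow is perpendicular to layering, so the layers act in series and the equivalent K is the thickness-weighted harmonic mean.
Total thickness L = 1.92 + 13.2 + 7.45 = 22.57 m.
Σ(b_i/K_i) = 1.92/6.05 + 13.2/1.06 + 7.45/0.00306 = 2447 d.
K_eq = L / Σ(b_i/K_i) = 22.57 / 2447 = 0.009222 m/day.
Q = K_eq · A · (Δh/L) = 0.009222 × 1170 × (8.15/22.57) = 3.896 m³/day.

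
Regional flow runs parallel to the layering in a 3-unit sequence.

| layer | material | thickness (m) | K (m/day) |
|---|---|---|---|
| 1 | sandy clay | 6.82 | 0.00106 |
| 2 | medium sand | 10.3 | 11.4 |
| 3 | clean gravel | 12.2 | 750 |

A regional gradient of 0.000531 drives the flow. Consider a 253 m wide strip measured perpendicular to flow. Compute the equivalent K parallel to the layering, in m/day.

316

Flow is parallel to layering, so each bed carries its own Darcy discharge and the transmissivities add.
Σ(K_i·b_i) = 0.00106×6.82 + 11.4×10.3 + 750×12.2 = 9267 m²/day.
Total thickness b = 29.32 m, so K_eq = Σ(K_i·b_i)/b = 316.1 m/day.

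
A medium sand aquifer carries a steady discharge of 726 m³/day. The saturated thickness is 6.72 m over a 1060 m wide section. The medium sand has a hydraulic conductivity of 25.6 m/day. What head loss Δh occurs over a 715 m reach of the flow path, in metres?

2.85

Cross-sectional area A = 1060 × 6.72 = 7123 m².
From Q = K·A·i, i = Q / (K·A) = 726 / (25.60 × 7123) = 0.003981.
Head loss Δh = i · L = 0.003981 × 715 = 2.847 m.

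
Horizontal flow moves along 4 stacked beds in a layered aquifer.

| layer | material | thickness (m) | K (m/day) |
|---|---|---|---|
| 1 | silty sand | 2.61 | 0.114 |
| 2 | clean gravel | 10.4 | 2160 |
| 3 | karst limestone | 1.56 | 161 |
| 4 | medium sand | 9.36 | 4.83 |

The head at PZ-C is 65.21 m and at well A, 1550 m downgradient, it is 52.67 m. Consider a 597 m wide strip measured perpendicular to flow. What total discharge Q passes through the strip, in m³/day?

Flow is parallel to layering, so each bed carries its own Darcy discharge and the transmissivities add.
Σ(K_i·b_i) = 0.114×2.61 + 2160×10.4 + 161×1.56 + 4.83×9.36 = 22761 m²/day.
Hydraulic gradient i = (65.21 − 52.67) / 1550 = 12.54 / 1550 = 0.008090.
Q = Σ(K_i·b_i) · W · i = 22761 × 597 × 0.008090 = 1.099e+05 m³/day.

110000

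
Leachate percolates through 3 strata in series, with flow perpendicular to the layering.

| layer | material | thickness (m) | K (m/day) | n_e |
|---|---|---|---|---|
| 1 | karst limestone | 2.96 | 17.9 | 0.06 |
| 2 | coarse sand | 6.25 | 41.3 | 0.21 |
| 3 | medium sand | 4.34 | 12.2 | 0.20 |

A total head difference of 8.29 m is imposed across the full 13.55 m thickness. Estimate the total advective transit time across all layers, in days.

With flow normal to the layers, continuity requires the same specific discharge q through every layer.
Σ(b_i/K_i) = 2.96/17.9 + 6.25/41.3 + 4.34/12.2 = 0.6724 d.
q = Δh / Σ(b_i/K_i) = 8.29 / 0.6724 = 12.33 m/day.
In each layer the seepage velocity is v_i = q/n_i, so the layer transit time is t_i = b_i·n_i / q:
  layer 1 (karst limestone): t_1 = 2.96 × 0.06 / 12.33 = 0.01441 d
  layer 2 (coarse sand): t_2 = 6.25 × 0.21 / 12.33 = 0.1065 d
  layer 3 (medium sand): t_3 = 4.34 × 0.20 / 12.33 = 0.07041 d
Total t = Σ t_i = 0.1913 days.

0.191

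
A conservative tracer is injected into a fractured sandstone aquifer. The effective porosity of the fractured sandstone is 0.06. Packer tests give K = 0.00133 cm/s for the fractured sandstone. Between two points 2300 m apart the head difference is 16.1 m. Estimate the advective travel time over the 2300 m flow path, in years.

Convert K: 0.00133 cm/s × 864 = 1.149 m/day.
Hydraulic gradient i = Δh / L = 16.1 / 2300 = 0.007000.
Darcy flux q = K · i = 1.149 × 0.007000 = 0.008044 m/day.
Seepage velocity v = q / n_e = 0.008044 / 0.06 = 0.1341 m/day.
Travel time t = L / v = 2300 / 0.1341 = 17156 days = 46.97 years.

47.0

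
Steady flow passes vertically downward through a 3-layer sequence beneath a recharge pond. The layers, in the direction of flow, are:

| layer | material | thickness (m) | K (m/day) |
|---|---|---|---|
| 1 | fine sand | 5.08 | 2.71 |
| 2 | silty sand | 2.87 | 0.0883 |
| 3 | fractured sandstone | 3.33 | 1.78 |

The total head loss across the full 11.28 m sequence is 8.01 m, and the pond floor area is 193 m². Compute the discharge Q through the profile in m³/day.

Flow is perpendicular to layering, so the layers act in series and the equivalent K is the thickness-weighted harmonic mean.
Total thickness L = 5.08 + 2.87 + 3.33 = 11.28 m.
Σ(b_i/K_i) = 5.08/2.71 + 2.87/0.0883 + 3.33/1.78 = 36.25 d.
K_eq = L / Σ(b_i/K_i) = 11.28 / 36.25 = 0.3112 m/day.
Q = K_eq · A · (Δh/L) = 0.3112 × 193 × (8.01/11.28) = 42.65 m³/day.

42.6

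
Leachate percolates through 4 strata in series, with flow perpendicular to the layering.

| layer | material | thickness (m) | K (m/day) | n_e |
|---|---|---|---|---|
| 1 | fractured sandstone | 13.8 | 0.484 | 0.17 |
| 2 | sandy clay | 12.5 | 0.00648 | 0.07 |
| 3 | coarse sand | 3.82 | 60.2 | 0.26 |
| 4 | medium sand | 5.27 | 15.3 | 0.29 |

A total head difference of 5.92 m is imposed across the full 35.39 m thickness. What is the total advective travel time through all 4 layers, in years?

5.20

With flow normal to the layers, continuity requires the same specific discharge q through every layer.
Σ(b_i/K_i) = 13.8/0.484 + 12.5/0.00648 + 3.82/60.2 + 5.27/15.3 = 1958 d.
q = Δh / Σ(b_i/K_i) = 5.92 / 1958 = 0.003024 m/day.
In each layer the seepage velocity is v_i = q/n_i, so the layer transit time is t_i = b_i·n_i / q:
  layer 1 (fractured sandstone): t_1 = 13.8 × 0.17 / 0.003024 = 775.9 d
  layer 2 (sandy clay): t_2 = 12.5 × 0.07 / 0.003024 = 289.4 d
  layer 3 (coarse sand): t_3 = 3.82 × 0.26 / 0.003024 = 328.5 d
  layer 4 (medium sand): t_4 = 5.27 × 0.29 / 0.003024 = 505.5 d
Total t = Σ t_i = 1899 days = 5.200 years.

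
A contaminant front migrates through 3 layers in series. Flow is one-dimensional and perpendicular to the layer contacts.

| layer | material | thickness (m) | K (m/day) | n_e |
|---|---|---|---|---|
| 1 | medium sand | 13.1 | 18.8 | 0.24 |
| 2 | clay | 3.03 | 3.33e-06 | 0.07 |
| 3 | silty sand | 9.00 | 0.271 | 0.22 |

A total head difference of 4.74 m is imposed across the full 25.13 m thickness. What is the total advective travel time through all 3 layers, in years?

With flow normal to the layers, continuity requires the same specific discharge q through every layer.
Σ(b_i/K_i) = 13.1/18.8 + 3.03/3.33e-06 + 9.00/0.271 = 9.099e+05 d.
q = Δh / Σ(b_i/K_i) = 4.74 / 9.099e+05 = 5.209e-06 m/day.
In each layer the seepage velocity is v_i = q/n_i, so the layer transit time is t_i = b_i·n_i / q:
  layer 1 (medium sand): t_1 = 13.1 × 0.24 / 5.209e-06 = 6.036e+05 d
  layer 2 (clay): t_2 = 3.03 × 0.07 / 5.209e-06 = 40717 d
  layer 3 (silty sand): t_3 = 9.00 × 0.22 / 5.209e-06 = 3.801e+05 d
Total t = Σ t_i = 1.024e+06 days = 2805 years.

2800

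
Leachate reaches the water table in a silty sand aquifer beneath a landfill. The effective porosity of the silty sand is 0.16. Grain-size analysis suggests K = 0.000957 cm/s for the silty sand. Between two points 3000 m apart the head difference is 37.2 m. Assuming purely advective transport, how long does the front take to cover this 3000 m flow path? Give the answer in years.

Convert K: 0.000957 cm/s × 864 = 0.8268 m/day.
Hydraulic gradient i = Δh / L = 37.2 / 3000 = 0.01240.
Darcy flux q = K · i = 0.8268 × 0.01240 = 0.01025 m/day.
Seepage velocity v = q / n_e = 0.01025 / 0.16 = 0.06408 m/day.
Travel time t = L / v = 3000 / 0.06408 = 46816 days = 128.2 years.

128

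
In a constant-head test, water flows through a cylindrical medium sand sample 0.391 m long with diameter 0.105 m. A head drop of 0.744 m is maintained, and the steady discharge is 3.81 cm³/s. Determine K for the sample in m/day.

20.0

Cross-sectional area A = π·(d/2)² = π × (0.105/2)² = 0.008659 m².
Convert discharge: 3.81 cm³/s = 3.810e-06 m³/s.
Darcy's law rearranged: K = Q·L / (A·Δh) = 3.810e-06 × 0.391 / (0.008659 × 0.744) = 0.0002312 m/s = 19.98 m/day.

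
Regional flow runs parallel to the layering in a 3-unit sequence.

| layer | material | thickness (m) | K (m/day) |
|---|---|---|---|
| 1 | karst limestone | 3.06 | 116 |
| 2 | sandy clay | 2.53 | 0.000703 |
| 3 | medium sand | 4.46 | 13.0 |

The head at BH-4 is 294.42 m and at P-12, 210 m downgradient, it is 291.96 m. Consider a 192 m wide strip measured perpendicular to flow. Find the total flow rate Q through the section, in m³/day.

929

Flow is parallel to layering, so each bed carries its own Darcy discharge and the transmissivities add.
Σ(K_i·b_i) = 116×3.06 + 0.000703×2.53 + 13.0×4.46 = 412.9 m²/day.
Hydraulic gradient i = (294.42 − 291.96) / 210 = 2.46 / 210 = 0.01171.
Q = Σ(K_i·b_i) · W · i = 412.9 × 192 × 0.01171 = 928.8 m³/day.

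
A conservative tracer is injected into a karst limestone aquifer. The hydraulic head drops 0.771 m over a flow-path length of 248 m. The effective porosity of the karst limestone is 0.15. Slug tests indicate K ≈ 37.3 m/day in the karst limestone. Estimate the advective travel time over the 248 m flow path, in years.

0.878

Hydraulic gradient i = Δh / L = 0.771 / 248 = 0.003109.
Darcy flux q = K · i = 37.30 × 0.003109 = 0.1160 m/day.
Seepage velocity v = q / n_e = 0.1160 / 0.15 = 0.7731 m/day.
Travel time t = L / v = 248 / 0.7731 = 320.8 days = 0.8783 years.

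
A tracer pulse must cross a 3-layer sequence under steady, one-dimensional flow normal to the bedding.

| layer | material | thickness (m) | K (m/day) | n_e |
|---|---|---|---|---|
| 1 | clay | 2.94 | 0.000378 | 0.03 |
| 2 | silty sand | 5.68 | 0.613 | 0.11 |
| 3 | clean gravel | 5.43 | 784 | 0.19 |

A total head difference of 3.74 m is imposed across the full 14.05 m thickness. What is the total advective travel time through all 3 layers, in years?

9.95

With flow normal to the layers, continuity requires the same specific discharge q through every layer.
Σ(b_i/K_i) = 2.94/0.000378 + 5.68/0.613 + 5.43/784 = 7787 d.
q = Δh / Σ(b_i/K_i) = 3.74 / 7787 = 0.0004803 m/day.
In each layer the seepage velocity is v_i = q/n_i, so the layer transit time is t_i = b_i·n_i / q:
  layer 1 (clay): t_1 = 2.94 × 0.03 / 0.0004803 = 183.6 d
  layer 2 (silty sand): t_2 = 5.68 × 0.11 / 0.0004803 = 1301 d
  layer 3 (clean gravel): t_3 = 5.43 × 0.19 / 0.0004803 = 2148 d
Total t = Σ t_i = 3633 days = 9.946 years.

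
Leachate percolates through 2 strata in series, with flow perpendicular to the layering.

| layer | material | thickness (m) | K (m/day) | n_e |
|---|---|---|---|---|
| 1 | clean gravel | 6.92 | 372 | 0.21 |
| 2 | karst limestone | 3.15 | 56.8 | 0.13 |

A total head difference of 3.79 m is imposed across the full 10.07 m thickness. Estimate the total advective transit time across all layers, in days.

0.0364

With flow normal to the layers, continuity requires the same specific discharge q through every layer.
Σ(b_i/K_i) = 6.92/372 + 3.15/56.8 = 0.07406 d.
q = Δh / Σ(b_i/K_i) = 3.79 / 0.07406 = 51.17 m/day.
In each layer the seepage velocity is v_i = q/n_i, so the layer transit time is t_i = b_i·n_i / q:
  layer 1 (clean gravel): t_1 = 6.92 × 0.21 / 51.17 = 0.02840 d
  layer 2 (karst limestone): t_2 = 3.15 × 0.13 / 51.17 = 0.008002 d
Total t = Σ t_i = 0.03640 days.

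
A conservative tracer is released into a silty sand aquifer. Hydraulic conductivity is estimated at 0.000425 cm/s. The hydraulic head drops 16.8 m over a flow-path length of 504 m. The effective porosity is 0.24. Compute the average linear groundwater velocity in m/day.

0.0510

Convert K: 0.000425 cm/s × 864 = 0.3672 m/day.
Hydraulic gradient i = Δh / L = 16.8 / 504 = 0.03333.
Darcy flux q = K · i = 0.3672 × 0.03333 = 0.01224 m/day.
Seepage velocity v = q / n_e = 0.01224 / 0.24 = 0.05100 m/day.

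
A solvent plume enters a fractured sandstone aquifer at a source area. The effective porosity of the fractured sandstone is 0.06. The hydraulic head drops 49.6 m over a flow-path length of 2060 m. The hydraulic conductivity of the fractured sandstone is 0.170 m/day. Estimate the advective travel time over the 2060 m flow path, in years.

Hydraulic gradient i = Δh / L = 49.6 / 2060 = 0.02408.
Darcy flux q = K · i = 0.1700 × 0.02408 = 0.004093 m/day.
Seepage velocity v = q / n_e = 0.004093 / 0.06 = 0.06822 m/day.
Travel time t = L / v = 2060 / 0.06822 = 30196 days = 82.67 years.

82.7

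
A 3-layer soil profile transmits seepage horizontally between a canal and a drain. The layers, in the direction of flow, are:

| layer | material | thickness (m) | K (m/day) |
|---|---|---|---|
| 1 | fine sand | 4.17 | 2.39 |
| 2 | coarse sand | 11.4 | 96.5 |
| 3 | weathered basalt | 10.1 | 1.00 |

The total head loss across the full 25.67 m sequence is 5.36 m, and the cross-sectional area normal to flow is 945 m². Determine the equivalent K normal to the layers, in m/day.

2.15

Flow is perpendicular to layering, so the layers act in series and the equivalent K is the thickness-weighted harmonic mean.
Total thickness L = 4.17 + 11.4 + 10.1 = 25.67 m.
Σ(b_i/K_i) = 4.17/2.39 + 11.4/96.5 + 10.1/1.00 = 11.96 d.
K_eq = L / Σ(b_i/K_i) = 25.67 / 11.96 = 2.146 m/day.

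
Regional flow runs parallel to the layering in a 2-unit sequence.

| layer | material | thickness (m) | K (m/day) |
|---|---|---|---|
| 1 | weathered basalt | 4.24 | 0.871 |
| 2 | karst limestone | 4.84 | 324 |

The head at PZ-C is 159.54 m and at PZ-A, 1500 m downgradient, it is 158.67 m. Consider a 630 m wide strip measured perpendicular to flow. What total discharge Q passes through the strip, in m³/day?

574

Flow is parallel to layering, so each bed carries its own Darcy discharge and the transmissivities add.
Σ(K_i·b_i) = 0.871×4.24 + 324×4.84 = 1572 m²/day.
Hydraulic gradient i = (159.54 − 158.67) / 1500 = 0.87 / 1500 = 0.0005800.
Q = Σ(K_i·b_i) · W · i = 1572 × 630 × 0.0005800 = 574.4 m³/day.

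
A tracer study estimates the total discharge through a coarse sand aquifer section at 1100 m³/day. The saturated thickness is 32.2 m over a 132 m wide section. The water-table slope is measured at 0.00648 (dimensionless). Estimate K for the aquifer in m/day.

Cross-sectional area A = 132 × 32.2 = 4250 m².
Hydraulic gradient i = 0.00648.
From Q = K·A·i, K = Q / (A·i) = 1100 / (4250 × 0.006480) = 39.94 m/day.

39.9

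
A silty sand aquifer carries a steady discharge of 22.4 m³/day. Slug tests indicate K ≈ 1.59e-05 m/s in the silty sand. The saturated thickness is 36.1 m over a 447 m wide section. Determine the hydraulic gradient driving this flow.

Convert K: 1.59e-05 m/s × 86400 = 1.374 m/day.
Cross-sectional area A = 447 × 36.1 = 16137 m².
From Q = K·A·i, i = Q / (K·A) = 22.4 / (1.374 × 16137) = 0.001010.

0.00101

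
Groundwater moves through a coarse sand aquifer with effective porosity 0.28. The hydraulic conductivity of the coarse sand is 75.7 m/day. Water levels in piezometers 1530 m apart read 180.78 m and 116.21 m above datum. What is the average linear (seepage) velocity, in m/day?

11.4

Hydraulic gradient i = (180.78 − 116.21) / 1530 = 64.57 / 1530 = 0.04220.
Darcy flux q = K · i = 75.70 × 0.04220 = 3.195 m/day.
Seepage velocity v = q / n_e = 3.195 / 0.28 = 11.41 m/day.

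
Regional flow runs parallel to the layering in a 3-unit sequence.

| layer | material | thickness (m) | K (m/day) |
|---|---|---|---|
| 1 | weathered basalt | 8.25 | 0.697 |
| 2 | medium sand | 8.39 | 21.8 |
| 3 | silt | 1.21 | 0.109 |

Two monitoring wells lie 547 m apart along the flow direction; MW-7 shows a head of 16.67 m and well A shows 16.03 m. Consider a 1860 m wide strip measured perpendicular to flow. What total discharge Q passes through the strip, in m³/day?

411

Flow is parallel to layering, so each bed carries its own Darcy discharge and the transmissivities add.
Σ(K_i·b_i) = 0.697×8.25 + 21.8×8.39 + 0.109×1.21 = 188.8 m²/day.
Hydraulic gradient i = (16.67 − 16.03) / 547 = 0.64 / 547 = 0.001170.
Q = Σ(K_i·b_i) · W · i = 188.8 × 1860 × 0.001170 = 410.8 m³/day.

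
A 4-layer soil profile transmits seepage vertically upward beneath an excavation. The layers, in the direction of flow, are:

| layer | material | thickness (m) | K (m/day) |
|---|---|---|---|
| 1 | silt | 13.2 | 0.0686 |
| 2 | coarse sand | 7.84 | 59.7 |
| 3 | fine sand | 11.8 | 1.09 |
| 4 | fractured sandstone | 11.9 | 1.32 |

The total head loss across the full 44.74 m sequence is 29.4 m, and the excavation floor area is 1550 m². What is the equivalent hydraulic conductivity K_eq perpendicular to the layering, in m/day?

Flow is perpendicular to layering, so the layers act in series and the equivalent K is the thickness-weighted harmonic mean.
Total thickness L = 13.2 + 7.84 + 11.8 + 11.9 = 44.74 m.
Σ(b_i/K_i) = 13.2/0.0686 + 7.84/59.7 + 11.8/1.09 + 11.9/1.32 = 212.4 d.
K_eq = L / Σ(b_i/K_i) = 44.74 / 212.4 = 0.2106 m/day.

0.211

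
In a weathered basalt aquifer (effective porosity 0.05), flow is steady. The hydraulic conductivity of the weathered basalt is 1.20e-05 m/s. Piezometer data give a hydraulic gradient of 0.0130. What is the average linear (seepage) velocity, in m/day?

Convert K: 1.20e-05 m/s × 86400 = 1.037 m/day.
Hydraulic gradient i = 0.0130.
Darcy flux q = K · i = 1.037 × 0.01300 = 0.01348 m/day.
Seepage velocity v = q / n_e = 0.01348 / 0.05 = 0.2696 m/day.

0.270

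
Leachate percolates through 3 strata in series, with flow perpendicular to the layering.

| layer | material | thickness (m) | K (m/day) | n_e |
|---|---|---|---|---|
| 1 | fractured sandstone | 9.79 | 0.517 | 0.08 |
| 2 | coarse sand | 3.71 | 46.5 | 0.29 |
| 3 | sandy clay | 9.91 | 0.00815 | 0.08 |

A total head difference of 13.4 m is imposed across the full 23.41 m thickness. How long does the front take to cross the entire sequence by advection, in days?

With flow normal to the layers, continuity requires the same specific discharge q through every layer.
Σ(b_i/K_i) = 9.79/0.517 + 3.71/46.5 + 9.91/0.00815 = 1235 d.
q = Δh / Σ(b_i/K_i) = 13.4 / 1235 = 0.01085 m/day.
In each layer the seepage velocity is v_i = q/n_i, so the layer transit time is t_i = b_i·n_i / q:
  layer 1 (fractured sandstone): t_1 = 9.79 × 0.08 / 0.01085 = 72.18 d
  layer 2 (coarse sand): t_2 = 3.71 × 0.29 / 0.01085 = 99.16 d
  layer 3 (sandy clay): t_3 = 9.91 × 0.08 / 0.01085 = 73.07 d
Total t = Σ t_i = 244.4 days.

244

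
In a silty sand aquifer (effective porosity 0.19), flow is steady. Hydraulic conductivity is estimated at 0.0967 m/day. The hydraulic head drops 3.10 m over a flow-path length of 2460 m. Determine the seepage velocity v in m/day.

0.000641

Hydraulic gradient i = Δh / L = 3.10 / 2460 = 0.001260.
Darcy flux q = K · i = 0.09670 × 0.001260 = 0.0001219 m/day.
Seepage velocity v = q / n_e = 0.0001219 / 0.19 = 0.0006414 m/day.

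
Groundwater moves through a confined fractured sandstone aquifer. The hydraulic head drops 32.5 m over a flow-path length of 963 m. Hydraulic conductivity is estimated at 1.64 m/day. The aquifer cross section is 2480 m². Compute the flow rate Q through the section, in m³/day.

137

Hydraulic gradient i = Δh / L = 32.5 / 963 = 0.03375.
Darcy's law: Q = K · A · i = 1.640 × 2480 × 0.03375 = 137.3 m³/day.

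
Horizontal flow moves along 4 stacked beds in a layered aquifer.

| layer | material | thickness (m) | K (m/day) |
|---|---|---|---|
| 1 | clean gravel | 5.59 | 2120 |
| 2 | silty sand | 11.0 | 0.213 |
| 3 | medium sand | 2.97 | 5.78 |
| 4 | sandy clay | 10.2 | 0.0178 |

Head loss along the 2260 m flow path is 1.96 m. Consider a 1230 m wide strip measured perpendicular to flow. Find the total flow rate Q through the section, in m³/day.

12700

Flow is parallel to layering, so each bed carries its own Darcy discharge and the transmissivities add.
Σ(K_i·b_i) = 2120×5.59 + 0.213×11.0 + 5.78×2.97 + 0.0178×10.2 = 11870 m²/day.
Hydraulic gradient i = Δh / L = 1.96 / 2260 = 0.0008673.
Q = Σ(K_i·b_i) · W · i = 11870 × 1230 × 0.0008673 = 12663 m³/day.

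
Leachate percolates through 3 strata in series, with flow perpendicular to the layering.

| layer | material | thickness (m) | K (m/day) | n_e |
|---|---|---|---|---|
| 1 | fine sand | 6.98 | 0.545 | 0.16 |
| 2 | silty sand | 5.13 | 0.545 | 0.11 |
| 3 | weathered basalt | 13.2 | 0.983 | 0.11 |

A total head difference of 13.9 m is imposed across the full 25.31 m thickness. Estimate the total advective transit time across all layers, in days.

With flow normal to the layers, continuity requires the same specific discharge q through every layer.
Σ(b_i/K_i) = 6.98/0.545 + 5.13/0.545 + 13.2/0.983 = 35.65 d.
q = Δh / Σ(b_i/K_i) = 13.9 / 35.65 = 0.3899 m/day.
In each layer the seepage velocity is v_i = q/n_i, so the layer transit time is t_i = b_i·n_i / q:
  layer 1 (fine sand): t_1 = 6.98 × 0.16 / 0.3899 = 2.864 d
  layer 2 (silty sand): t_2 = 5.13 × 0.11 / 0.3899 = 1.447 d
  layer 3 (weathered basalt): t_3 = 13.2 × 0.11 / 0.3899 = 3.724 d
Total t = Σ t_i = 8.035 days.

8.04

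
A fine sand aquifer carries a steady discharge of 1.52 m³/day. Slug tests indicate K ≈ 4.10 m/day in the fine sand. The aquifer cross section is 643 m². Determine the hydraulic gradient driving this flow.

0.000577

From Q = K·A·i, i = Q / (K·A) = 1.52 / (4.100 × 643.0) = 0.0005766.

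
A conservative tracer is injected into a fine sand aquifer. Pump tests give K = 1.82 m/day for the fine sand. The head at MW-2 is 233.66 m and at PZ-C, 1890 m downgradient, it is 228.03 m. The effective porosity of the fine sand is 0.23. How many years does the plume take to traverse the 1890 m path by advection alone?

220

Hydraulic gradient i = (233.66 − 228.03) / 1890 = 5.63 / 1890 = 0.002979.
Darcy flux q = K · i = 1.820 × 0.002979 = 0.005421 m/day.
Seepage velocity v = q / n_e = 0.005421 / 0.23 = 0.02357 m/day.
Travel time t = L / v = 1890 / 0.02357 = 80181 days = 219.5 years.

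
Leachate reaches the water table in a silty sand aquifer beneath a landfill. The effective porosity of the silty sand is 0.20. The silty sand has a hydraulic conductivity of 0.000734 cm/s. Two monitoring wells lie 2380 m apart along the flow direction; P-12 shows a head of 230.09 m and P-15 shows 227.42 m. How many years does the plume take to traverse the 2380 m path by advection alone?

1830

Convert K: 0.000734 cm/s × 864 = 0.6342 m/day.
Hydraulic gradient i = (230.09 − 227.42) / 2380 = 2.67 / 2380 = 0.001122.
Darcy flux q = K · i = 0.6342 × 0.001122 = 0.0007114 m/day.
Seepage velocity v = q / n_e = 0.0007114 / 0.20 = 0.003557 m/day.
Travel time t = L / v = 2380 / 0.003557 = 6.691e+05 days = 1832 years.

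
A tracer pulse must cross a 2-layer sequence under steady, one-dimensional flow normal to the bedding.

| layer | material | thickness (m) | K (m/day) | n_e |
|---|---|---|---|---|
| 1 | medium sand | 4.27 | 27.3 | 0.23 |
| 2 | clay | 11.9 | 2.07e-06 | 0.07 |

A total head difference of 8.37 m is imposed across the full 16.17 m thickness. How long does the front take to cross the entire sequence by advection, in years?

With flow normal to the layers, continuity requires the same specific discharge q through every layer.
Σ(b_i/K_i) = 4.27/27.3 + 11.9/2.07e-06 = 5.749e+06 d.
q = Δh / Σ(b_i/K_i) = 8.37 / 5.749e+06 = 1.456e-06 m/day.
In each layer the seepage velocity is v_i = q/n_i, so the layer transit time is t_i = b_i·n_i / q:
  layer 1 (medium sand): t_1 = 4.27 × 0.23 / 1.456e-06 = 6.745e+05 d
  layer 2 (clay): t_2 = 11.9 × 0.07 / 1.456e-06 = 5.721e+05 d
Total t = Σ t_i = 1.247e+06 days = 3413 years.

3410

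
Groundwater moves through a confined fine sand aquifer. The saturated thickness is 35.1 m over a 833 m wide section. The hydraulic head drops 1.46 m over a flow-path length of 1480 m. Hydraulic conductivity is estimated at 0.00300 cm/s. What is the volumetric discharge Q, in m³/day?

Convert K: 0.00300 cm/s × 864 = 2.592 m/day.
Cross-sectional area A = 833 × 35.1 = 29238 m².
Hydraulic gradient i = Δh / L = 1.46 / 1480 = 0.0009865.
Darcy's law: Q = K · A · i = 2.592 × 29238 × 0.0009865 = 74.76 m³/day.

74.8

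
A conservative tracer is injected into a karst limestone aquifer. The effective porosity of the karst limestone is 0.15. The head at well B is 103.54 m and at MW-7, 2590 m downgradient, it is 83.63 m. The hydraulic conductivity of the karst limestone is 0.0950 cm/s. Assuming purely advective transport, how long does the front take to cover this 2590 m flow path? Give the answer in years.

1.69

Convert K: 0.0950 cm/s × 864 = 82.08 m/day.
Hydraulic gradient i = (103.54 − 83.63) / 2590 = 19.91 / 2590 = 0.007687.
Darcy flux q = K · i = 82.08 × 0.007687 = 0.6310 m/day.
Seepage velocity v = q / n_e = 0.6310 / 0.15 = 4.206 m/day.
Travel time t = L / v = 2590 / 4.206 = 615.7 days = 1.686 years.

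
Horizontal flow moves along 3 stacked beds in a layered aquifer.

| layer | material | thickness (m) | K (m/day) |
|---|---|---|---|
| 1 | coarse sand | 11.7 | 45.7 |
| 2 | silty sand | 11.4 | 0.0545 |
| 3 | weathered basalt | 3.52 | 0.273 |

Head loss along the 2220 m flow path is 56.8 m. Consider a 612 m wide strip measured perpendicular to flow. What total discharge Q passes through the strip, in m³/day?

Flow is parallel to layering, so each bed carries its own Darcy discharge and the transmissivities add.
Σ(K_i·b_i) = 45.7×11.7 + 0.0545×11.4 + 0.273×3.52 = 536.3 m²/day.
Hydraulic gradient i = Δh / L = 56.8 / 2220 = 0.02559.
Q = Σ(K_i·b_i) · W · i = 536.3 × 612 × 0.02559 = 8397 m³/day.

8400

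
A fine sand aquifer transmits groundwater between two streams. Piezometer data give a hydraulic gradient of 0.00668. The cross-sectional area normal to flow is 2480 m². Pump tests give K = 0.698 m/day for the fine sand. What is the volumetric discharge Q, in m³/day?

11.6

Hydraulic gradient i = 0.00668.
Darcy's law: Q = K · A · i = 0.6980 × 2480 × 0.006680 = 11.56 m³/day.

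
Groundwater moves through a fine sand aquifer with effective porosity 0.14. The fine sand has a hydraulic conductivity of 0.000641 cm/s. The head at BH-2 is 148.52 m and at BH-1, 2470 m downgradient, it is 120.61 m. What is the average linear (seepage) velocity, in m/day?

0.0447

Convert K: 0.000641 cm/s × 864 = 0.5538 m/day.
Hydraulic gradient i = (148.52 − 120.61) / 2470 = 27.91 / 2470 = 0.01130.
Darcy flux q = K · i = 0.5538 × 0.01130 = 0.006258 m/day.
Seepage velocity v = q / n_e = 0.006258 / 0.14 = 0.04470 m/day.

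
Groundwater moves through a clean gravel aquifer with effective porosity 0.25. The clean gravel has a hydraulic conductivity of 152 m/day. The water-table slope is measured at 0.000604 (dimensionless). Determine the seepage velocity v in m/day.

Hydraulic gradient i = 0.000604.
Darcy flux q = K · i = 152.0 × 0.0006040 = 0.09181 m/day.
Seepage velocity v = q / n_e = 0.09181 / 0.25 = 0.3672 m/day.

0.367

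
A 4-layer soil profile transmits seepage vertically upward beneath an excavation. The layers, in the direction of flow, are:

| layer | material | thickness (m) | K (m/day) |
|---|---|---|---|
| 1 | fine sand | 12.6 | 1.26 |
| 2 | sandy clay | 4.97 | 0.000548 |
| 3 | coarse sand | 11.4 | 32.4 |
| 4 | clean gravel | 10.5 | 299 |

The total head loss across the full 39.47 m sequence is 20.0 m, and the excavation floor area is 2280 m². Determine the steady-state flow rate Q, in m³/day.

5.02

Flow is perpendicular to layering, so the layers act in series and the equivalent K is the thickness-weighted harmonic mean.
Total thickness L = 12.6 + 4.97 + 11.4 + 10.5 = 39.47 m.
Σ(b_i/K_i) = 12.6/1.26 + 4.97/0.000548 + 11.4/32.4 + 10.5/299 = 9080 d.
K_eq = L / Σ(b_i/K_i) = 39.47 / 9080 = 0.004347 m/day.
Q = K_eq · A · (Δh/L) = 0.004347 × 2280 × (20.0/39.47) = 5.022 m³/day.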